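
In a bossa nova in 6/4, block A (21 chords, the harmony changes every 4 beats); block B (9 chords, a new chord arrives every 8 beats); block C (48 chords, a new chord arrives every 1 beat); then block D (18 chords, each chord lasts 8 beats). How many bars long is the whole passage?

A: 21 × 4 = 84 beats = 14 bars.
B: 9 × 8 = 72 beats = 12 bars.
C: 48 × 1 = 48 beats = 8 bars.
D: 18 × 8 = 144 beats = 24 bars.
Total: 14 + 12 + 8 + 24 = 58 bars.

58 bars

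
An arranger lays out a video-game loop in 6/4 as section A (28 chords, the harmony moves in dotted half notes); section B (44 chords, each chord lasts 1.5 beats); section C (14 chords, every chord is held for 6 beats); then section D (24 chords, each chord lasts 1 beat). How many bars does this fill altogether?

43 bars

A: 28 × 3 = 84 beats = 14 bars.
B: 44 × 1.5 = 66 beats = 11 bars.
C: 14 × 6 = 84 beats = 14 bars.
D: 24 × 1 = 24 beats = 4 bars.
Total: 14 + 11 + 14 + 4 = 43 bars.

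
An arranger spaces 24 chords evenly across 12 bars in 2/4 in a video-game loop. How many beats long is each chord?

12 bars × 2 beats/bar = 24 beats total.
24 beats ÷ 24 chords = 1 beats per chord.
(That is a quarter note.)

1 beat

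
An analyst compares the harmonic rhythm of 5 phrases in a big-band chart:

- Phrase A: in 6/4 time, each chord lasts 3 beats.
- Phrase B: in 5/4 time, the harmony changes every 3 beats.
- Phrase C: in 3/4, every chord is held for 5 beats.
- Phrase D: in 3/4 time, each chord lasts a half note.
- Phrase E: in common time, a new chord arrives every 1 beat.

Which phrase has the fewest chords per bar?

Phrase C

A: each chord is 3 beats in 6/4, so 2 per bar.
B: each chord is 3 beats in 5/4, so 5/3 per bar.
C: each chord is 5 beats in 3/4, so 0.6 per bar.
D: each chord is 2 beats in 3/4, so 1.5 per bar.
E: each chord is 1 beat in 4/4, so 4 per bar.
Slowest is C at 0.6 chords/bar.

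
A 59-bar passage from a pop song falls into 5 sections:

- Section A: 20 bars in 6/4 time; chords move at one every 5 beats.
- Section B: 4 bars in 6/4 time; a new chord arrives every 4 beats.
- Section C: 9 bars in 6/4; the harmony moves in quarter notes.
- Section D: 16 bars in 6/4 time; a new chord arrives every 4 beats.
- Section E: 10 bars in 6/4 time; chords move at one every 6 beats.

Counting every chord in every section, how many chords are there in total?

A has 120 beats and chords last 5 each, so 24 chords.
B has 24 beats and chords last 4 each, so 6 chords.
C has 54 beats and chords last 1 each, so 54 chords.
D has 96 beats and chords last 4 each, so 24 chords.
E has 60 beats and chords last 6 each, so 10 chords.
Total: 24 + 6 + 54 + 24 + 10 = 118.

118 chords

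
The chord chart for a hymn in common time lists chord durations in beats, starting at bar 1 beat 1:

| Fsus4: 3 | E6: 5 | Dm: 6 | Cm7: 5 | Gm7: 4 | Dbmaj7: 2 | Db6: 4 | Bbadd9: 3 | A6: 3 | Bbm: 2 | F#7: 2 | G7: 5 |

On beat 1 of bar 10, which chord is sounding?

Beat 1 of bar 10 is beat (10−1)×4 + 1 = 37 overall.
Running totals: Fsus4 ends at 3, E6 ends at 8, Dm ends at 14, Cm7 ends at 19, Gm7 ends at 23, Dbmaj7 ends at 25, Db6 ends at 29, Bbadd9 ends at 32, A6 ends at 35, Bbm ends at 37.
Beat 37 falls within Bbm.

Bbm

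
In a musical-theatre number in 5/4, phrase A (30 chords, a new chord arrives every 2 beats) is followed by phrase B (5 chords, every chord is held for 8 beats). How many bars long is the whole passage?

20 bars

A: 30 × 2 = 60 beats = 12 bars.
B: 5 × 8 = 40 beats = 8 bars.
Total: 12 + 8 = 20 bars.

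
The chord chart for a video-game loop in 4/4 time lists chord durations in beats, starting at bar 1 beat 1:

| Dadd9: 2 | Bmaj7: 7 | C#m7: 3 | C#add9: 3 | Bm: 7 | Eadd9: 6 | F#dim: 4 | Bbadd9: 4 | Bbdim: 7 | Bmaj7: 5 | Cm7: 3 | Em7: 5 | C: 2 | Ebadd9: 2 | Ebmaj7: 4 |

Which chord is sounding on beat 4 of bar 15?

Beat 4 of bar 15 is beat (15−1)×4 + 4 = 60 overall.
Running totals: Dadd9 ends at 2, Bmaj7 ends at 9, C#m7 ends at 12, C#add9 ends at 15, Bm ends at 22, Eadd9 ends at 28, F#dim ends at 32, Bbadd9 ends at 36, Bbdim ends at 43, Bmaj7 ends at 48, Cm7 ends at 51, Em7 ends at 56, C ends at 58, Ebadd9 ends at 60.
Beat 60 falls within Ebadd9.

Ebadd9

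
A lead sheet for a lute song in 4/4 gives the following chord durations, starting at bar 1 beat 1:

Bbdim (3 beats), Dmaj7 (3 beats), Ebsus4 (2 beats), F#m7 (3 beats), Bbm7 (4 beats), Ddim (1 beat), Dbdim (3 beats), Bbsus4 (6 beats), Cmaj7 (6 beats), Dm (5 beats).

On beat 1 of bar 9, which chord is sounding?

Dm

Beat 1 of bar 9 is beat (9−1)×4 + 1 = 33 overall.
Running totals: Bbdim ends at 3, Dmaj7 ends at 6, Ebsus4 ends at 8, F#m7 ends at 11, Bbm7 ends at 15, Ddim ends at 16, Dbdim ends at 19, Bbsus4 ends at 25, Cmaj7 ends at 31, Dm ends at 36.
Beat 33 falls within Dm.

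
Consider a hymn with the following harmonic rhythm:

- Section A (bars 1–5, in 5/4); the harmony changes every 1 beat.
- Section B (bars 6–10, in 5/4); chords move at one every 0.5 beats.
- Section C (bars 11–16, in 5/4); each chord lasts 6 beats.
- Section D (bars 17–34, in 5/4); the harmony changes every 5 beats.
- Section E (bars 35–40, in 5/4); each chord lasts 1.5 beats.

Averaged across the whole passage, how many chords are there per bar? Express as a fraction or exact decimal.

A: 5 × 5 = 25 beats ÷ 1 = 25 chords.
B: 5 × 5 = 25 beats ÷ 0.5 = 50 chords.
C: 6 × 5 = 30 beats ÷ 6 = 5 chords.
D: 18 × 5 = 90 beats ÷ 5 = 18 chords.
E: 6 × 5 = 30 beats ÷ 1.5 = 20 chords.
Overall: 118 chords over 40 bars → 118/40 = 2.95 chords per bar.

2.95 chords per bar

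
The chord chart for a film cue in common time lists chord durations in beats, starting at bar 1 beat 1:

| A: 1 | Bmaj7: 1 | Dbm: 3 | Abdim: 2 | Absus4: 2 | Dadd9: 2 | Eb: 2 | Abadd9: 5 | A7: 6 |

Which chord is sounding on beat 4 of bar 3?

Beat 4 of bar 3 is beat (3−1)×4 + 4 = 12 overall.
Running totals: A ends at 1, Bmaj7 ends at 2, Dbm ends at 5, Abdim ends at 7, Absus4 ends at 9, Dadd9 ends at 11, Eb ends at 13.
Beat 12 falls within Eb.

Eb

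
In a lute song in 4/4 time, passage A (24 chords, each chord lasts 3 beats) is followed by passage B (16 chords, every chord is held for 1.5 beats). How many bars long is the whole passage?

24 bars

A: 24 × 3 = 72 beats = 18 bars.
B: 16 × 1.5 = 24 beats = 6 bars.
Total: 18 + 6 = 24 bars.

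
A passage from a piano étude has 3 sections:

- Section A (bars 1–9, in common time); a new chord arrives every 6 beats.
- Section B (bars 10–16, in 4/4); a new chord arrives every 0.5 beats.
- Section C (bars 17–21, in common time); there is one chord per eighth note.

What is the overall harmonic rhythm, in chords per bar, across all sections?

34/7 chords per bar

A: 9 × 4 = 36 beats ÷ 6 = 6 chords.
B: 7 × 4 = 28 beats ÷ 0.5 = 56 chords.
C: 5 × 4 = 20 beats ÷ 0.5 = 40 chords.
Overall: 102 chords over 21 bars → 102/21 = 34/7 chords per bar.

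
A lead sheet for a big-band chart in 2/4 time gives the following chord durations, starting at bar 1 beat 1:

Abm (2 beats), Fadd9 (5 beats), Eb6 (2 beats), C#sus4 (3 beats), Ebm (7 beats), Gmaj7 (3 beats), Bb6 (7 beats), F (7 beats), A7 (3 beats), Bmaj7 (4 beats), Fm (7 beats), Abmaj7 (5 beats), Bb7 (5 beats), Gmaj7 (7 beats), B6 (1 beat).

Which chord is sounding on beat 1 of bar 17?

Beat 1 of bar 17 is beat (17−1)×2 + 1 = 33 overall.
Running totals: Abm ends at 2, Fadd9 ends at 7, Eb6 ends at 9, C#sus4 ends at 12, Ebm ends at 19, Gmaj7 ends at 22, Bb6 ends at 29, F ends at 36.
Beat 33 falls within F.

F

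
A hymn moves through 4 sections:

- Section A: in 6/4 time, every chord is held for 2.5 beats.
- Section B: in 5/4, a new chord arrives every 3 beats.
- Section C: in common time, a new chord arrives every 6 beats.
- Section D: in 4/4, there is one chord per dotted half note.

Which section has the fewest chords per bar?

A: 6 beats/bar ÷ 2.5 beats/chord = 2.4 chords/bar.
B: 5 beats/bar ÷ 3 beats/chord = 5/3 chords/bar.
C: 4 beats/bar ÷ 6 beats/chord = 2/3 chords/bar.
D: 4 beats/bar ÷ 3 beats/chord = 4/3 chords/bar.
Slowest is C at 2/3 chords/bar.

Section C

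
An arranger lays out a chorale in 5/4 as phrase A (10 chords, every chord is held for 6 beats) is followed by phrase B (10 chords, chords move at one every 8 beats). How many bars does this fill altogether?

A: 10 × 6 = 60 beats = 12 bars.
B: 10 × 8 = 80 beats = 16 bars.
Total: 12 + 16 = 28 bars.

28 bars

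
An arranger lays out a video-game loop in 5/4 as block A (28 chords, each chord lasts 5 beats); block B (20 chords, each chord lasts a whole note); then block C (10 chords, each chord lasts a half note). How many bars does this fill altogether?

48 bars

A: 28 × 5 = 140 beats = 28 bars.
B: 20 × 4 = 80 beats = 16 bars.
C: 10 × 2 = 20 beats = 4 bars.
Total: 28 + 16 + 4 = 48 bars.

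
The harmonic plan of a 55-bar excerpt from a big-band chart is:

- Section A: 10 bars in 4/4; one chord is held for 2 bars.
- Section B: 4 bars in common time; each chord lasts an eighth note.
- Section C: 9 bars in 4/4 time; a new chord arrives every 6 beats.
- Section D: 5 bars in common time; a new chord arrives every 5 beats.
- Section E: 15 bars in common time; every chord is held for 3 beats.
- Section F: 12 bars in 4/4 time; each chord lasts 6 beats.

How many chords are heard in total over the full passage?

75 chords

A has 40 beats and chords last 8 each, so 5 chords.
B has 16 beats and chords last 0.5 each, so 32 chords.
C has 36 beats and chords last 6 each, so 6 chords.
D has 20 beats and chords last 5 each, so 4 chords.
E has 60 beats and chords last 3 each, so 20 chords.
F has 48 beats and chords last 6 each, so 8 chords.
Total: 5 + 32 + 6 + 4 + 20 + 8 = 75.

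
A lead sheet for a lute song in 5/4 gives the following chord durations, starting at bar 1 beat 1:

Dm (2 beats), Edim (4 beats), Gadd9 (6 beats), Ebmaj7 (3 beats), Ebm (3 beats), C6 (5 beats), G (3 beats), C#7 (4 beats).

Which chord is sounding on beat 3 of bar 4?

Ebm

Beat 3 of bar 4 is beat (4−1)×5 + 3 = 18 overall.
Running totals: Dm ends at 2, Edim ends at 6, Gadd9 ends at 12, Ebmaj7 ends at 15, Ebm ends at 18.
Beat 18 falls within Ebm.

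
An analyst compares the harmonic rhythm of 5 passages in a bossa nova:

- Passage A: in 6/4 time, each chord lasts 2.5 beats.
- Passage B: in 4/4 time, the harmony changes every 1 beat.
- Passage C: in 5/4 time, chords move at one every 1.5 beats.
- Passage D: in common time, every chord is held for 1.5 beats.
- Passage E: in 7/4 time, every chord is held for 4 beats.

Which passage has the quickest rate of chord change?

Passage B

A: 6/2.5 = 2.4 chords/bar.
B: 4/1 = 4 chords/bar.
C: 5/1.5 = 10/3 chords/bar.
D: 4/1.5 = 8/3 chords/bar.
E: 7/4 = 1.75 chords/bar.
Fastest is B at 4 chords/bar.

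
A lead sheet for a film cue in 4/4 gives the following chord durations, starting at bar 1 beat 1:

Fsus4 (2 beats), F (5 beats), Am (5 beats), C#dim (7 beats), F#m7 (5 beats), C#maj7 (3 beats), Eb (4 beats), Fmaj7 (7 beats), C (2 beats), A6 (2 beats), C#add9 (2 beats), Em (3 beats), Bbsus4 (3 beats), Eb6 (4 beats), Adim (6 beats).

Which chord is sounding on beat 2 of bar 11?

Beat 2 of bar 11 is beat (11−1)×4 + 2 = 42 overall.
Running totals: Fsus4 ends at 2, F ends at 7, Am ends at 12, C#dim ends at 19, F#m7 ends at 24, C#maj7 ends at 27, Eb ends at 31, Fmaj7 ends at 38, C ends at 40, A6 ends at 42.
Beat 42 falls within A6.

A6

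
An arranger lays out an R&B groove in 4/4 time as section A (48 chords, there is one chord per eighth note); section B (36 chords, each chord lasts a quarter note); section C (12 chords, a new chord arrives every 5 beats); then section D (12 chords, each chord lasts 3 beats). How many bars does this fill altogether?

A: 48 × 0.5 = 24 beats = 6 bars.
B: 36 × 1 = 36 beats = 9 bars.
C: 12 × 5 = 60 beats = 15 bars.
D: 12 × 3 = 36 beats = 9 bars.
Total: 6 + 9 + 15 + 9 = 39 bars.

39 bars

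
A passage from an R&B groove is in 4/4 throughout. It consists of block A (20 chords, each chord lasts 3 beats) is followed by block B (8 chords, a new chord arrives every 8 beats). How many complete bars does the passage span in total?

A: 20 × 3 = 60 beats = 15 bars.
B: 8 × 8 = 64 beats = 16 bars.
Total: 15 + 16 = 31 bars.

31 bars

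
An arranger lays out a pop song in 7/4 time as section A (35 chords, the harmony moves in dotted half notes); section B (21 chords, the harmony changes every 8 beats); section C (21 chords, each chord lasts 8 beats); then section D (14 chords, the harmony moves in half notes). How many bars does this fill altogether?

A: 35 × 3 = 105 beats = 15 bars.
B: 21 × 8 = 168 beats = 24 bars.
C: 21 × 8 = 168 beats = 24 bars.
D: 14 × 2 = 28 beats = 4 bars.
Total: 15 + 24 + 24 + 4 = 67 bars.

67 bars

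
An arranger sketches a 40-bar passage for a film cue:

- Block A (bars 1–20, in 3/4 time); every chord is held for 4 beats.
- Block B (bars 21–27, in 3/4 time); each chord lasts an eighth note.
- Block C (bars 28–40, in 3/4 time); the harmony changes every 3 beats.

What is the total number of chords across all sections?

70 chords

A has 60 beats and chords last 4 each, so 15 chords.
B has 21 beats and chords last 0.5 each, so 42 chords.
C has 39 beats and chords last 3 each, so 13 chords.
Total: 15 + 42 + 13 = 70.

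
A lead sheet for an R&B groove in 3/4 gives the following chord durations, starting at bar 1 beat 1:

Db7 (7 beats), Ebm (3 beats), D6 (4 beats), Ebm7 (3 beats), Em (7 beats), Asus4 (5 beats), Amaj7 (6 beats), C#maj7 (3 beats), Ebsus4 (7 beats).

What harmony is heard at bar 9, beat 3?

Asus4

Beat 3 of bar 9 is beat (9−1)×3 + 3 = 27 overall.
Running totals: Db7 ends at 7, Ebm ends at 10, D6 ends at 14, Ebm7 ends at 17, Em ends at 24, Asus4 ends at 29.
Beat 27 falls within Asus4.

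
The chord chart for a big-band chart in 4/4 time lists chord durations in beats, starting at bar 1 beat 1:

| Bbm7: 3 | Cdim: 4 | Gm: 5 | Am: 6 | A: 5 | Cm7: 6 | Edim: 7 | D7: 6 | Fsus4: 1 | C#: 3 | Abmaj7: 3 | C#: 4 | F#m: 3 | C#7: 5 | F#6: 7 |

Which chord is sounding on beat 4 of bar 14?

Beat 4 of bar 14 is beat (14−1)×4 + 4 = 56 overall.
Running totals: Bbm7 ends at 3, Cdim ends at 7, Gm ends at 12, Am ends at 18, A ends at 23, Cm7 ends at 29, Edim ends at 36, D7 ends at 42, Fsus4 ends at 43, C# ends at 46, Abmaj7 ends at 49, C# ends at 53, F#m ends at 56.
Beat 56 falls within F#m.

F#m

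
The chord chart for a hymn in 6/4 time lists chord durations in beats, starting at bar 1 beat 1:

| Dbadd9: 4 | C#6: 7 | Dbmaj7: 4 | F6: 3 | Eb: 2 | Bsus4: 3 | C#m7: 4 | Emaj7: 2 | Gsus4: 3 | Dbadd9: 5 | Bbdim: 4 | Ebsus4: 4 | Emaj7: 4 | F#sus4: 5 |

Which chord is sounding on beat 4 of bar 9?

F#sus4

Beat 4 of bar 9 is beat (9−1)×6 + 4 = 52 overall.
Running totals: Dbadd9 ends at 4, C#6 ends at 11, Dbmaj7 ends at 15, F6 ends at 18, Eb ends at 20, Bsus4 ends at 23, C#m7 ends at 27, Emaj7 ends at 29, Gsus4 ends at 32, Dbadd9 ends at 37, Bbdim ends at 41, Ebsus4 ends at 45, Emaj7 ends at 49, F#sus4 ends at 54.
Beat 52 falls within F#sus4.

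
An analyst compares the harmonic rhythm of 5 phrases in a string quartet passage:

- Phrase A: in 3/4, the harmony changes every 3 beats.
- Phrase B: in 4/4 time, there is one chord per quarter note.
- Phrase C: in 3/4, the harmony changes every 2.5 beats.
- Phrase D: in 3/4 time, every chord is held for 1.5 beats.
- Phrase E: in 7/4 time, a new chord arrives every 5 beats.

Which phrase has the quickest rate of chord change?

A: 3/3 = 1 chord/bar.
B: 4/1 = 4 chords/bar.
C: 3/2.5 = 1.2 chords/bar.
D: 3/1.5 = 2 chords/bar.
E: 7/5 = 1.4 chords/bar.
Fastest is B at 4 chords/bar.

Phrase B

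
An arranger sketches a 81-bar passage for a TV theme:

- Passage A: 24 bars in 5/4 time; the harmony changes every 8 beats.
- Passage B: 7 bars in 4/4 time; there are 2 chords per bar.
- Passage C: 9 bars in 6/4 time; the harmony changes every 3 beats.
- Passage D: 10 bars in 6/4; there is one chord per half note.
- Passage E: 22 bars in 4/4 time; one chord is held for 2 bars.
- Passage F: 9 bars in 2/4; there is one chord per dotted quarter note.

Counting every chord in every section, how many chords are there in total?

100 chords

A has 120 beats and chords last 8 each, so 15 chords.
B has 28 beats and chords last 2 each, so 14 chords.
C has 54 beats and chords last 3 each, so 18 chords.
D has 60 beats and chords last 2 each, so 30 chords.
E has 88 beats and chords last 8 each, so 11 chords.
F has 18 beats and chords last 1.5 each, so 12 chords.
Total: 15 + 14 + 18 + 30 + 11 + 12 = 100.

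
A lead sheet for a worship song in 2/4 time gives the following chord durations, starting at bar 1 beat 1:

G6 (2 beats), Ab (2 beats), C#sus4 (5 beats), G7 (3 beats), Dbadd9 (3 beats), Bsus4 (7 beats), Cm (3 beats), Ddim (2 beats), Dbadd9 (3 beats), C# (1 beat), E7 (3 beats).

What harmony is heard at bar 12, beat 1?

Beat 1 of bar 12 is beat (12−1)×2 + 1 = 23 overall.
Running totals: G6 ends at 2, Ab ends at 4, C#sus4 ends at 9, G7 ends at 12, Dbadd9 ends at 15, Bsus4 ends at 22, Cm ends at 25.
Beat 23 falls within Cm.

Cm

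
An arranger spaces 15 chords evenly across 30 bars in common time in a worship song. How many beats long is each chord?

8 beats

30 bars × 4 beats/bar = 120 beats total.
120 beats ÷ 15 chords = 8 beats per chord.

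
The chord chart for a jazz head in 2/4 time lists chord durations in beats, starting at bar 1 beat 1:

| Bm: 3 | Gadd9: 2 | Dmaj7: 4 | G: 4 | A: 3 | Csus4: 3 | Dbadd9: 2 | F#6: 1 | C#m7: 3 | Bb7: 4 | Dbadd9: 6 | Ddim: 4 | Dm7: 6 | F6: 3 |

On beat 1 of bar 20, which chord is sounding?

Ddim

Beat 1 of bar 20 is beat (20−1)×2 + 1 = 39 overall.
Running totals: Bm ends at 3, Gadd9 ends at 5, Dmaj7 ends at 9, G ends at 13, A ends at 16, Csus4 ends at 19, Dbadd9 ends at 21, F#6 ends at 22, C#m7 ends at 25, Bb7 ends at 29, Dbadd9 ends at 35, Ddim ends at 39.
Beat 39 falls within Ddim.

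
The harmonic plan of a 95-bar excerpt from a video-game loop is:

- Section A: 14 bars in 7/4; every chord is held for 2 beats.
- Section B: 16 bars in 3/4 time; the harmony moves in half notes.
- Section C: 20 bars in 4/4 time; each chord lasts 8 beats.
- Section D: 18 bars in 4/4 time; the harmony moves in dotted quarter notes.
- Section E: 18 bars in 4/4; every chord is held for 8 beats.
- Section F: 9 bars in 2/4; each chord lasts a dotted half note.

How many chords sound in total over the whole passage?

146 chords

A: 14·7 = 98 beats, 98/2 = 49 chords.
B: 16·3 = 48 beats, 48/2 = 24 chords.
C: 20·4 = 80 beats, 80/8 = 10 chords.
D: 18·4 = 72 beats, 72/1.5 = 48 chords.
E: 18·4 = 72 beats, 72/8 = 9 chords.
F: 9·2 = 18 beats, 18/3 = 6 chords.
Total: 49 + 24 + 10 + 48 + 9 + 6 = 146.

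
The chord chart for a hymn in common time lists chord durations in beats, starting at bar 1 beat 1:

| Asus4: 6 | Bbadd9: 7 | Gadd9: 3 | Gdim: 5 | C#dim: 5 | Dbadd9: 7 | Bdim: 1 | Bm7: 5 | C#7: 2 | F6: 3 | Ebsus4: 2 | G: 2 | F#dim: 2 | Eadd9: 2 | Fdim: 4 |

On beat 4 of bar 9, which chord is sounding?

Bm7

Beat 4 of bar 9 is beat (9−1)×4 + 4 = 36 overall.
Running totals: Asus4 ends at 6, Bbadd9 ends at 13, Gadd9 ends at 16, Gdim ends at 21, C#dim ends at 26, Dbadd9 ends at 33, Bdim ends at 34, Bm7 ends at 39.
Beat 36 falls within Bm7.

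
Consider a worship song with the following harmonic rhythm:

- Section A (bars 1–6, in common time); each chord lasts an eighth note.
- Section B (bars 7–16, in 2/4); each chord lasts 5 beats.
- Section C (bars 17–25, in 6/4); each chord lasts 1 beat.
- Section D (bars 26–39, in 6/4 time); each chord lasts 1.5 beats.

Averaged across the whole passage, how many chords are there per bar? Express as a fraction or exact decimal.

A: 6 × 4 = 24 beats ÷ 0.5 = 48 chords.
B: 10 × 2 = 20 beats ÷ 5 = 4 chords.
C: 9 × 6 = 54 beats ÷ 1 = 54 chords.
D: 14 × 6 = 84 beats ÷ 1.5 = 56 chords.
Overall: 162 chords over 39 bars → 162/39 = 54/13 chords per bar.

54/13 chords per bar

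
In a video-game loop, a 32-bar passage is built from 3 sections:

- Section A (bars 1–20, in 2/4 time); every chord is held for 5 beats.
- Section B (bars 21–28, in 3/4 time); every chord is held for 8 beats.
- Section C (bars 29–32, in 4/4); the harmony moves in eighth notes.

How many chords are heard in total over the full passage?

43 chords

A: 20·2 = 40 beats, 40/5 = 8 chords.
B: 8·3 = 24 beats, 24/8 = 3 chords.
C: 4·4 = 16 beats, 16/0.5 = 32 chords.
Total: 8 + 3 + 32 = 43.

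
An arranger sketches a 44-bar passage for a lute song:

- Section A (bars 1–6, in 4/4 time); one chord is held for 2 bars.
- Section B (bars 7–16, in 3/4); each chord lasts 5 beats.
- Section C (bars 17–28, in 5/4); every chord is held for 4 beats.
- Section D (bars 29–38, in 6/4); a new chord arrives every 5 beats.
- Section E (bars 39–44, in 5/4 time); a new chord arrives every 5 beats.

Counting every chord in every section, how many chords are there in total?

A has 24 beats and chords last 8 each, so 3 chords.
B has 30 beats and chords last 5 each, so 6 chords.
C has 60 beats and chords last 4 each, so 15 chords.
D has 60 beats and chords last 5 each, so 12 chords.
E has 30 beats and chords last 5 each, so 6 chords.
Total: 3 + 6 + 15 + 12 + 6 = 42.

42 chords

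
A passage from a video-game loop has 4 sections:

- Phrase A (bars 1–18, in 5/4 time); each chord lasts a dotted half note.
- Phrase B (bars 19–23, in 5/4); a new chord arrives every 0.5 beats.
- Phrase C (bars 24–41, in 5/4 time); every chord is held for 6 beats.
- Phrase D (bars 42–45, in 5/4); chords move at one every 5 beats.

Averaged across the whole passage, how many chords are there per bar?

A: 18 bars of 5 beats is 90 beats; at 3 beats each that's 30 chords.
B: 5 bars of 5 beats is 25 beats; at 0.5 beats each that's 50 chords.
C: 18 bars of 5 beats is 90 beats; at 6 beats each that's 15 chords.
D: 4 bars of 5 beats is 20 beats; at 5 beats each that's 4 chords.
Overall: 99 chords over 45 bars → 99/45 = 2.2 chords per bar.

2.2 chords per bar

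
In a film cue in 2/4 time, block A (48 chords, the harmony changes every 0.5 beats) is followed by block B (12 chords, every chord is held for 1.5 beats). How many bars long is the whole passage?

A: 48 × 0.5 = 24 beats = 12 bars.
B: 12 × 1.5 = 18 beats = 9 bars.
Total: 12 + 9 = 21 bars.

21 bars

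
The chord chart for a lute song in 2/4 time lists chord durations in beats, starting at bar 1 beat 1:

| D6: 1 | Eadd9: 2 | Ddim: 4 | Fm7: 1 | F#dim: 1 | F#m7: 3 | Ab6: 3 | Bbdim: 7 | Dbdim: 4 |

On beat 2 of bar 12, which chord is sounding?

Beat 2 of bar 12 is beat (12−1)×2 + 2 = 24 overall.
Running totals: D6 ends at 1, Eadd9 ends at 3, Ddim ends at 7, Fm7 ends at 8, F#dim ends at 9, F#m7 ends at 12, Ab6 ends at 15, Bbdim ends at 22, Dbdim ends at 26.
Beat 24 falls within Dbdim.

Dbdim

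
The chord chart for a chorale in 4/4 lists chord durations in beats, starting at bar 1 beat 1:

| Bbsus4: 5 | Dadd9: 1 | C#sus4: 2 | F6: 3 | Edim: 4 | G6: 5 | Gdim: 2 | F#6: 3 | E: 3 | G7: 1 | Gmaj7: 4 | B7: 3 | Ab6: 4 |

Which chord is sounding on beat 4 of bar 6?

Beat 4 of bar 6 is beat (6−1)×4 + 4 = 24 overall.
Running totals: Bbsus4 ends at 5, Dadd9 ends at 6, C#sus4 ends at 8, F6 ends at 11, Edim ends at 15, G6 ends at 20, Gdim ends at 22, F#6 ends at 25.
Beat 24 falls within F#6.

F#6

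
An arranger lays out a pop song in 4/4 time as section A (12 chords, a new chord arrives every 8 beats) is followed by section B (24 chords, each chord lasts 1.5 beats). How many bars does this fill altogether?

A: 12 × 8 = 96 beats = 24 bars.
B: 24 × 1.5 = 36 beats = 9 bars.
Total: 24 + 9 = 33 bars.

33 bars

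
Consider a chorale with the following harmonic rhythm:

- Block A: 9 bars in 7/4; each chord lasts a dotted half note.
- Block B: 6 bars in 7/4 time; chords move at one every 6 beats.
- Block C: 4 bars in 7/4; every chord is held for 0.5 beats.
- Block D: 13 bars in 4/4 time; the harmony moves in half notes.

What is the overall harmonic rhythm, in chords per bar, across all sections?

55/16 chords per bar

A: 9 × 7 = 63 beats ÷ 3 = 21 chords.
B: 6 × 7 = 42 beats ÷ 6 = 7 chords.
C: 4 × 7 = 28 beats ÷ 0.5 = 56 chords.
D: 13 × 4 = 52 beats ÷ 2 = 26 chords.
Overall: 110 chords over 32 bars → 110/32 = 55/16 chords per bar.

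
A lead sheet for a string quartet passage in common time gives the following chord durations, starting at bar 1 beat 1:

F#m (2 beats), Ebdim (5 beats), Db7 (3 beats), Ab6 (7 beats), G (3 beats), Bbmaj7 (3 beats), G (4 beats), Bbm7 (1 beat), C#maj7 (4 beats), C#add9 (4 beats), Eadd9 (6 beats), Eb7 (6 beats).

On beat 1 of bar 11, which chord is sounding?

Beat 1 of bar 11 is beat (11−1)×4 + 1 = 41 overall.
Running totals: F#m ends at 2, Ebdim ends at 7, Db7 ends at 10, Ab6 ends at 17, G ends at 20, Bbmaj7 ends at 23, G ends at 27, Bbm7 ends at 28, C#maj7 ends at 32, C#add9 ends at 36, Eadd9 ends at 42.
Beat 41 falls within Eadd9.

Eadd9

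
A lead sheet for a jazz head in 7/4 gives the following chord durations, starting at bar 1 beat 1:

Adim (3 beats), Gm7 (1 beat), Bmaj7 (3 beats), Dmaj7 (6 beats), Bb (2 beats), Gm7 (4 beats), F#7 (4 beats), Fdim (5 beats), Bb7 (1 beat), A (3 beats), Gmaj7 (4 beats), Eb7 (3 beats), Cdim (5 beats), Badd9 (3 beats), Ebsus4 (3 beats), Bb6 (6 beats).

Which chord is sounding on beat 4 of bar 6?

Beat 4 of bar 6 is beat (6−1)×7 + 4 = 39 overall.
Running totals: Adim ends at 3, Gm7 ends at 4, Bmaj7 ends at 7, Dmaj7 ends at 13, Bb ends at 15, Gm7 ends at 19, F#7 ends at 23, Fdim ends at 28, Bb7 ends at 29, A ends at 32, Gmaj7 ends at 36, Eb7 ends at 39.
Beat 39 falls within Eb7.

Eb7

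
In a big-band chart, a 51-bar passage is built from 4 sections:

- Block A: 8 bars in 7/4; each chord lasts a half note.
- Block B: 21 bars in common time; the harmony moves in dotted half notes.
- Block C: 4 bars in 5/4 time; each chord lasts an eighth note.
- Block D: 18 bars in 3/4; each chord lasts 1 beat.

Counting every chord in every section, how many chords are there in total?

150 chords

A: 8 bars × 7 beats = 56 beats; 2 beats/chord → 28 chords.
B: 21 bars × 4 beats = 84 beats; 3 beats/chord → 28 chords.
C: 4 bars × 5 beats = 20 beats; 0.5 beats/chord → 40 chords.
D: 18 bars × 3 beats = 54 beats; 1 beat/chord → 54 chords.
Total: 28 + 28 + 40 + 54 = 150.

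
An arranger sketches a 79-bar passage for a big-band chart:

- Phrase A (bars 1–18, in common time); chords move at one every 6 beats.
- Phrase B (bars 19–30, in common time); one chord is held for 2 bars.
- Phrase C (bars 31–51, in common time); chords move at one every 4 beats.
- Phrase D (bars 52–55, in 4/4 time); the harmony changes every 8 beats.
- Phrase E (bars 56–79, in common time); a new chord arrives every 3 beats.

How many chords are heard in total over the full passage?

A has 72 beats and chords last 6 each, so 12 chords.
B has 48 beats and chords last 8 each, so 6 chords.
C has 84 beats and chords last 4 each, so 21 chords.
D has 16 beats and chords last 8 each, so 2 chords.
E has 96 beats and chords last 3 each, so 32 chords.
Total: 12 + 6 + 21 + 2 + 32 = 73.

73 chords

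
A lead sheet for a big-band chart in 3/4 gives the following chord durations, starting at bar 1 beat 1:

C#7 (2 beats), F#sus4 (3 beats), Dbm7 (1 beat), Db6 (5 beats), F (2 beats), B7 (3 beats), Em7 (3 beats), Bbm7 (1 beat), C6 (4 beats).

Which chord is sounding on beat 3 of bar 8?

Beat 3 of bar 8 is beat (8−1)×3 + 3 = 24 overall.
Running totals: C#7 ends at 2, F#sus4 ends at 5, Dbm7 ends at 6, Db6 ends at 11, F ends at 13, B7 ends at 16, Em7 ends at 19, Bbm7 ends at 20, C6 ends at 24.
Beat 24 falls within C6.

C6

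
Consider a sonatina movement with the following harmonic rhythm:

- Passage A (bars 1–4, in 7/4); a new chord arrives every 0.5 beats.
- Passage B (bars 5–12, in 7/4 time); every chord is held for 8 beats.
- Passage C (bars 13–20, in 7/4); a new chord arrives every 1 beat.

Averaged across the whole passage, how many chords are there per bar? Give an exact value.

A: 4 × 7 = 28 beats ÷ 0.5 = 56 chords.
B: 8 × 7 = 56 beats ÷ 8 = 7 chords.
C: 8 × 7 = 56 beats ÷ 1 = 56 chords.
Overall: 119 chords over 20 bars → 119/20 = 5.95 chords per bar.

5.95 chords per bar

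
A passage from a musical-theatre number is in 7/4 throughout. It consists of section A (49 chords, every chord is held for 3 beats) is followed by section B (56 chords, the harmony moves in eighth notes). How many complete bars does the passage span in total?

A: 49 × 3 = 147 beats = 21 bars.
B: 56 × 0.5 = 28 beats = 4 bars.
Total: 21 + 4 = 25 bars.

25 bars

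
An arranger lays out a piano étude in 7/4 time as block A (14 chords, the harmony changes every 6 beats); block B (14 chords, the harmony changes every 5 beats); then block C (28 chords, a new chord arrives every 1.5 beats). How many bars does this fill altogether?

28 bars

A: 14 × 6 = 84 beats = 12 bars.
B: 14 × 5 = 70 beats = 10 bars.
C: 28 × 1.5 = 42 beats = 6 bars.
Total: 12 + 10 + 6 = 28 bars.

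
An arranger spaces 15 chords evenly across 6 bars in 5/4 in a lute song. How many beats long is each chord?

6 bars × 5 beats/bar = 30 beats total.
30 beats ÷ 15 chords = 2 beats per chord.
(That is a half note.)

2 beats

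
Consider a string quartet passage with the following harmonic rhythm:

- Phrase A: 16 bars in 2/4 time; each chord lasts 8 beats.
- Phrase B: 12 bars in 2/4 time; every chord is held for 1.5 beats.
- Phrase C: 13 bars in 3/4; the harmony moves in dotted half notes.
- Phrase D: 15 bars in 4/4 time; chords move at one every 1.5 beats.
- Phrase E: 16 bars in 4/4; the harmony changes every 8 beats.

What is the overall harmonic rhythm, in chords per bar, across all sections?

1.125 chords per bar

A: 16 × 2 = 32 beats ÷ 8 = 4 chords.
B: 12 × 2 = 24 beats ÷ 1.5 = 16 chords.
C: 13 × 3 = 39 beats ÷ 3 = 13 chords.
D: 15 × 4 = 60 beats ÷ 1.5 = 40 chords.
E: 16 × 4 = 64 beats ÷ 8 = 8 chords.
Overall: 81 chords over 72 bars → 81/72 = 1.125 chords per bar.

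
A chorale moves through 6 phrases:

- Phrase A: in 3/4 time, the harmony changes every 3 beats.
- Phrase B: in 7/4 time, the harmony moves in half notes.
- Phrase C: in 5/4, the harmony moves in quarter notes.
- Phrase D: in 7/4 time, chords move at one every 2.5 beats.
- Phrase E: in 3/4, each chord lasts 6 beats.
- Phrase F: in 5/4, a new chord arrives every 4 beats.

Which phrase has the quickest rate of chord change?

A: each chord is 3 beats in 3/4, so 1 per bar.
B: each chord is 2 beats in 7/4, so 3.5 per bar.
C: each chord is 1 beat in 5/4, so 5 per bar.
D: each chord is 2.5 beats in 7/4, so 2.8 per bar.
E: each chord is 6 beats in 3/4, so 0.5 per bar.
F: each chord is 4 beats in 5/4, so 1.25 per bar.
Fastest is C at 5 chords/bar.

Phrase C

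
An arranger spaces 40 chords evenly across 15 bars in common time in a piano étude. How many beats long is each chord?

1.5 beats

15 bars × 4 beats/bar = 60 beats total.
60 beats ÷ 40 chords = 1.5 beats per chord.
(That is a dotted quarter note.)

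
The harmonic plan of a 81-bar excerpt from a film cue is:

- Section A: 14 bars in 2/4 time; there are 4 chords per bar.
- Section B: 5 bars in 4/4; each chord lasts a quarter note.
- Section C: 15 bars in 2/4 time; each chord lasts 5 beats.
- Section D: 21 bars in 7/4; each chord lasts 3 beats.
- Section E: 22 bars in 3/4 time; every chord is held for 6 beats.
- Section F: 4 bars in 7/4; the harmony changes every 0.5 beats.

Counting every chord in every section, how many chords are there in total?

A has 28 beats and chords last 0.5 each, so 56 chords.
B has 20 beats and chords last 1 each, so 20 chords.
C has 30 beats and chords last 5 each, so 6 chords.
D has 147 beats and chords last 3 each, so 49 chords.
E has 66 beats and chords last 6 each, so 11 chords.
F has 28 beats and chords last 0.5 each, so 56 chords.
Total: 56 + 20 + 6 + 49 + 11 + 56 = 198.

198 chords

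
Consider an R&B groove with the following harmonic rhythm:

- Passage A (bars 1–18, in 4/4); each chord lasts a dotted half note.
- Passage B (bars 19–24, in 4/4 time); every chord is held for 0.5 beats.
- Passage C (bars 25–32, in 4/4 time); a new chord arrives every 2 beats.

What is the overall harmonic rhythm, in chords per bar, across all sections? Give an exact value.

A: 18 bars of 4 beats is 72 beats; at 3 beats each that's 24 chords.
B: 6 bars of 4 beats is 24 beats; at 0.5 beats each that's 48 chords.
C: 8 bars of 4 beats is 32 beats; at 2 beats each that's 16 chords.
Overall: 88 chords over 32 bars → 88/32 = 2.75 chords per bar.

2.75 chords per bar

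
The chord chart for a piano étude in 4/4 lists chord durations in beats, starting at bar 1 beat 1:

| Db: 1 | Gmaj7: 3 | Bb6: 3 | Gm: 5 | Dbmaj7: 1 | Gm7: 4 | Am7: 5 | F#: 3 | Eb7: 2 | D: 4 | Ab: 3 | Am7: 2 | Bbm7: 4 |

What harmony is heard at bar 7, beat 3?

Eb7

Beat 3 of bar 7 is beat (7−1)×4 + 3 = 27 overall.
Running totals: Db ends at 1, Gmaj7 ends at 4, Bb6 ends at 7, Gm ends at 12, Dbmaj7 ends at 13, Gm7 ends at 17, Am7 ends at 22, F# ends at 25, Eb7 ends at 27.
Beat 27 falls within Eb7.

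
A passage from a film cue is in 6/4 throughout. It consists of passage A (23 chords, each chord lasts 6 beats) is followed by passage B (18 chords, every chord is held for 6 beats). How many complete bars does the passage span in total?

A: 23 × 6 = 138 beats = 23 bars.
B: 18 × 6 = 108 beats = 18 bars.
Total: 23 + 18 = 41 bars.

41 bars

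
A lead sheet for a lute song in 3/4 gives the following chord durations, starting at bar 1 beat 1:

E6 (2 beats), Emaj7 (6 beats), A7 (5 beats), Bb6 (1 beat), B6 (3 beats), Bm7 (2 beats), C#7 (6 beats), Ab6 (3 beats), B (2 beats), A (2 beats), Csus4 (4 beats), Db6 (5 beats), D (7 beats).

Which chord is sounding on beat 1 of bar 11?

A

Beat 1 of bar 11 is beat (11−1)×3 + 1 = 31 overall.
Running totals: E6 ends at 2, Emaj7 ends at 8, A7 ends at 13, Bb6 ends at 14, B6 ends at 17, Bm7 ends at 19, C#7 ends at 25, Ab6 ends at 28, B ends at 30, A ends at 32.
Beat 31 falls within A.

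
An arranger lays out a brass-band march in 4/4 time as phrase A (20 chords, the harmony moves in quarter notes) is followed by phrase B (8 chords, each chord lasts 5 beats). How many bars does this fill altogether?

A: 20 × 1 = 20 beats = 5 bars.
B: 8 × 5 = 40 beats = 10 bars.
Total: 5 + 10 = 15 bars.

15 bars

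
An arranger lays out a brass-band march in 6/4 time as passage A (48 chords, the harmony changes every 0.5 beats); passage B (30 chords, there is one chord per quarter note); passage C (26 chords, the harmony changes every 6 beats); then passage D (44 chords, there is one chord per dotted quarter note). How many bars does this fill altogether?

46 bars

A: 48 × 0.5 = 24 beats = 4 bars.
B: 30 × 1 = 30 beats = 5 bars.
C: 26 × 6 = 156 beats = 26 bars.
D: 44 × 1.5 = 66 beats = 11 bars.
Total: 4 + 5 + 26 + 11 = 46 bars.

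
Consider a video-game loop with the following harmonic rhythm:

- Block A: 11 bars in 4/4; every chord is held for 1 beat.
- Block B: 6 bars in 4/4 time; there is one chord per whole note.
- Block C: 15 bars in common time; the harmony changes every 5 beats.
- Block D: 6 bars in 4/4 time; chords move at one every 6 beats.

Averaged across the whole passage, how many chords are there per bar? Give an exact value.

A: 11 bars of 4 beats is 44 beats; at 1 beat each that's 44 chords.
B: 6 bars of 4 beats is 24 beats; at 4 beats each that's 6 chords.
C: 15 bars of 4 beats is 60 beats; at 5 beats each that's 12 chords.
D: 6 bars of 4 beats is 24 beats; at 6 beats each that's 4 chords.
Overall: 66 chords over 38 bars → 66/38 = 33/19 chords per bar.

33/19 chords per bar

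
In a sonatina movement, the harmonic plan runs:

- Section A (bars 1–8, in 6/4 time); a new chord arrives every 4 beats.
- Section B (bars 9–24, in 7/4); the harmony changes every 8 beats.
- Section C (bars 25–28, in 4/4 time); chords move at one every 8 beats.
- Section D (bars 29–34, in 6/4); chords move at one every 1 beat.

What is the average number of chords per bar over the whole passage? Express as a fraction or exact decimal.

A: 8 bars of 6 beats is 48 beats; at 4 beats each that's 12 chords.
B: 16 bars of 7 beats is 112 beats; at 8 beats each that's 14 chords.
C: 4 bars of 4 beats is 16 beats; at 8 beats each that's 2 chords.
D: 6 bars of 6 beats is 36 beats; at 1 beat each that's 36 chords.
Overall: 64 chords over 34 bars → 64/34 = 32/17 chords per bar.

32/17 chords per bar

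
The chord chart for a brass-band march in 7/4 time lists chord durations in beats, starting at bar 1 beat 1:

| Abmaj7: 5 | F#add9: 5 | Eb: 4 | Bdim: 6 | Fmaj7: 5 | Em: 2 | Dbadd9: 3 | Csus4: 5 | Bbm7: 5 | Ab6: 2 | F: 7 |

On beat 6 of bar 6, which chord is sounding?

Ab6

Beat 6 of bar 6 is beat (6−1)×7 + 6 = 41 overall.
Running totals: Abmaj7 ends at 5, F#add9 ends at 10, Eb ends at 14, Bdim ends at 20, Fmaj7 ends at 25, Em ends at 27, Dbadd9 ends at 30, Csus4 ends at 35, Bbm7 ends at 40, Ab6 ends at 42.
Beat 41 falls within Ab6.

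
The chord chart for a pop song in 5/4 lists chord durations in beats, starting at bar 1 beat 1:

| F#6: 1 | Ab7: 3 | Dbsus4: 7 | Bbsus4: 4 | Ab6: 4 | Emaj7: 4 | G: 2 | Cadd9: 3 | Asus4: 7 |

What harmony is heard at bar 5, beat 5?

G

Beat 5 of bar 5 is beat (5−1)×5 + 5 = 25 overall.
Running totals: F#6 ends at 1, Ab7 ends at 4, Dbsus4 ends at 11, Bbsus4 ends at 15, Ab6 ends at 19, Emaj7 ends at 23, G ends at 25.
Beat 25 falls within G.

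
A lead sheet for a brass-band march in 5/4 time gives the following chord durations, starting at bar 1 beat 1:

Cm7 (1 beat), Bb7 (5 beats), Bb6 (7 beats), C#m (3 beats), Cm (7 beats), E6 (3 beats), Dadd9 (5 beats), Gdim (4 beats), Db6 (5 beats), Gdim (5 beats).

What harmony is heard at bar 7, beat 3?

Beat 3 of bar 7 is beat (7−1)×5 + 3 = 33 overall.
Running totals: Cm7 ends at 1, Bb7 ends at 6, Bb6 ends at 13, C#m ends at 16, Cm ends at 23, E6 ends at 26, Dadd9 ends at 31, Gdim ends at 35.
Beat 33 falls within Gdim.

Gdim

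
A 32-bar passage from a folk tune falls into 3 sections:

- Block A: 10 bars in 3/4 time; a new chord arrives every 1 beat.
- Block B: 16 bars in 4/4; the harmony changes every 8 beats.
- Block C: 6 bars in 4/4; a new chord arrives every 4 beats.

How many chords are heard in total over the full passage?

A has 30 beats and chords last 1 each, so 30 chords.
B has 64 beats and chords last 8 each, so 8 chords.
C has 24 beats and chords last 4 each, so 6 chords.
Total: 30 + 8 + 6 = 44.

44 chords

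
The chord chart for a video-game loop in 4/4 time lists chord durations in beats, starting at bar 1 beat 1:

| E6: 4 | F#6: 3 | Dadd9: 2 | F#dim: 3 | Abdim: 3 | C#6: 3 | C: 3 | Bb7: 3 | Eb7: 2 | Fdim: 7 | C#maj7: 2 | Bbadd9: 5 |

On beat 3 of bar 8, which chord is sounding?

Fdim

Beat 3 of bar 8 is beat (8−1)×4 + 3 = 31 overall.
Running totals: E6 ends at 4, F#6 ends at 7, Dadd9 ends at 9, F#dim ends at 12, Abdim ends at 15, C#6 ends at 18, C ends at 21, Bb7 ends at 24, Eb7 ends at 26, Fdim ends at 33.
Beat 31 falls within Fdim.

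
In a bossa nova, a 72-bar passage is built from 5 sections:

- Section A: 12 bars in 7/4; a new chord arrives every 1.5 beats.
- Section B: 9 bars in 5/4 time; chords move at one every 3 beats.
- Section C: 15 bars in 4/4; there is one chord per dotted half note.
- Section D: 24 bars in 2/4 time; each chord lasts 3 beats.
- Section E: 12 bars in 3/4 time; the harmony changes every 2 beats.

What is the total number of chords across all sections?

125 chords

A: 12 bars × 7 beats = 84 beats; 1.5 beats/chord → 56 chords.
B: 9 bars × 5 beats = 45 beats; 3 beats/chord → 15 chords.
C: 15 bars × 4 beats = 60 beats; 3 beats/chord → 20 chords.
D: 24 bars × 2 beats = 48 beats; 3 beats/chord → 16 chords.
E: 12 bars × 3 beats = 36 beats; 2 beats/chord → 18 chords.
Total: 56 + 15 + 20 + 16 + 18 = 125.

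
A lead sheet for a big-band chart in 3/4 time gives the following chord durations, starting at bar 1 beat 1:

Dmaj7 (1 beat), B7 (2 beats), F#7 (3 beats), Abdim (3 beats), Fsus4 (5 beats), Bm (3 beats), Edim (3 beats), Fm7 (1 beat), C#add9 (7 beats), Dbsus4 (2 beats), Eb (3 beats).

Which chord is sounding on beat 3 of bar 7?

Fm7

Beat 3 of bar 7 is beat (7−1)×3 + 3 = 21 overall.
Running totals: Dmaj7 ends at 1, B7 ends at 3, F#7 ends at 6, Abdim ends at 9, Fsus4 ends at 14, Bm ends at 17, Edim ends at 20, Fm7 ends at 21.
Beat 21 falls within Fm7.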